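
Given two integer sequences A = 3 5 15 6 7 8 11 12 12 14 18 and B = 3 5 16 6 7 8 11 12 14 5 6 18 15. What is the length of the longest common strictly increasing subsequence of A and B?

A longest common strictly increasing subsequence is 3, 5, 6, 7, 8, 11, 12, 14, 18 (length 9); it appears in order in both A and B, and no longer such subsequence exists.

9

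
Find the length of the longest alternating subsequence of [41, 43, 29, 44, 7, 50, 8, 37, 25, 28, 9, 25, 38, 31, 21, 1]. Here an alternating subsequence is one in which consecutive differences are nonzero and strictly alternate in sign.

13

Track the best alternating length ending on an up-step vs a down-step at each position: up/down = 1/1, 2/1, 1/3, 4/1, 1/5, 6/1, 6/7, 8/7, 8/9, 10/9, 8/11, 12/11, 12/7, 12/13, 12/13, 1/13.
The maximum over both is 13; one such subsequence is 41, 43, 29, 44, 7, 50, 8, 37, 25, 28, 9, 38, 31.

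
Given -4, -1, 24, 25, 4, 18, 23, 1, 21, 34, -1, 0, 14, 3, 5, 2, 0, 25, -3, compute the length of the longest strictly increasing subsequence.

6

Scanning left to right, the best length ending at each element is: -4→1, -1→2, 24→3, 25→4, 4→3, 18→4, 23→5, 1→3, 21→5, 34→6, -1→2, 0→3, 14→4, 3→4, 5→5, 2→4, 0→3, 25→6, -3→2.
So the longest increasing subsequence has length 6, e.g. -4, -1, 4, 18, 23, 34.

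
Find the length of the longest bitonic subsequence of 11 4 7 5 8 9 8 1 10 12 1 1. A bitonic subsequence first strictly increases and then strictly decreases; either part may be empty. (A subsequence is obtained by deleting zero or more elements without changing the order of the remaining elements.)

7

Let inc[i] be the LIS ending at i and dec[i] the longest strictly decreasing subsequence starting at i. inc = [1, 1, 2, 2, 3, 4, 3, 1, 5, 6, 1, 1], dec = [4, 2, 3, 2, 2, 3, 2, 1, 2, 2, 1, 1].
max_i inc[i]+dec[i]−1 = 7, with one witness 4, 7, 8, 9, 10, 12, 1.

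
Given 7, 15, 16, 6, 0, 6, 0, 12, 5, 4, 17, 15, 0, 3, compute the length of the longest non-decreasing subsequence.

Scanning left to right, the best length ending at each element is: 7→1, 15→2, 16→3, 6→1, 0→1, 6→2, 0→2, 12→3, 5→3, 4→3, 17→4, 15→4, 0→3, 3→4.
So the longest non-decreasing subsequence has length 4, e.g. 7, 15, 16, 17.

4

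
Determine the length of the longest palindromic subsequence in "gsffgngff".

Using dp[i][j] = 2 + dp[i+1][j−1] if the ends match, else max(dp[i+1][j], dp[i][j−1]):
dp[1][9] = 7. A witness is ffgngff at positions 3,4,5,6,7,8,9.

7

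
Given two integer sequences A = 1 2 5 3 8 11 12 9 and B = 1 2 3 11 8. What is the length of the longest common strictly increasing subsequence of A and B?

4

For each value that appears in both, track the longest common increasing run ending there.
The best achievable length is 4; one witness is 1, 2, 3, 11 (A-positions 1,2,4,6, B-positions 1,2,3,4).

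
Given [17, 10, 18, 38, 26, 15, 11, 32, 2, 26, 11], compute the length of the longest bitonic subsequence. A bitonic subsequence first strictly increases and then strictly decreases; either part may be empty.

Let inc[i] be the LIS ending at i and dec[i] the longest strictly decreasing subsequence starting at i. inc = [1, 1, 2, 3, 3, 2, 2, 4, 1, 3, 2], dec = [4, 2, 4, 5, 4, 3, 2, 3, 1, 2, 1].
max_i inc[i]+dec[i]−1 = 7, with one witness 17, 18, 38, 26, 15, 11, 2.

7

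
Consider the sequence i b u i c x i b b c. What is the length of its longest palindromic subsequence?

5

Using dp[i][j] = 2 + dp[i+1][j−1] if the ends match, else max(dp[i+1][j], dp[i][j−1]):
dp[1][10] = 5. A witness is bixib at positions 2,4,6,7,9.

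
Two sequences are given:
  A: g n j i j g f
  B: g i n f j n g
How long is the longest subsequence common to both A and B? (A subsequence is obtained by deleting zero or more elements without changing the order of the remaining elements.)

Backtracking the LCS table gives one alignment: g (A1,B1) → n (A2,B3) → j (A3,B5) → g (A6,B7).
So the longest common subsequence has length 4.

4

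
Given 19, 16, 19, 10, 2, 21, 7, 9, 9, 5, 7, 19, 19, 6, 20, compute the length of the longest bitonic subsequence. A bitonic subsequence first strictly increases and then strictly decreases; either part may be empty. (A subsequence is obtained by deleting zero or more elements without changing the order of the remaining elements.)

One longest bitonic subsequence is 19, 16, 10, 9, 7, 6 (positions 1,2,4,9,11,14): it rises to 19 then falls. Length 6 is optimal.

6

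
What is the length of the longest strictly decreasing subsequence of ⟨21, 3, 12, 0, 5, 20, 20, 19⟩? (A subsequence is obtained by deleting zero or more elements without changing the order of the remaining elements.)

Let dp[i] be the longest decreasing subsequence ending at position i. Then dp = [1, 2, 2, 3, 3, 2, 2, 3].
The maximum is 3; one witness is 21, 3, 0 at positions 1,2,4.

3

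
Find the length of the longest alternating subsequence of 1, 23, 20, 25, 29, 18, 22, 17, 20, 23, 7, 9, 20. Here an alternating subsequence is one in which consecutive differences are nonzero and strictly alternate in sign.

10

A longest alternating subsequence is 1, 23, 20, 25, 18, 22, 17, 20, 7, 9 (positions 1,2,3,4,6,7,8,9,11,12); its 9 consecutive differences strictly alternate in sign, and length 10 is optimal.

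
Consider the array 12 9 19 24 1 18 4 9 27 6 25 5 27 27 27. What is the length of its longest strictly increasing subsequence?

5

One longest increasing subsequence is 12, 19, 24, 25, 27 (positions 1,3,4,11,13), of length 5; no longer one exists.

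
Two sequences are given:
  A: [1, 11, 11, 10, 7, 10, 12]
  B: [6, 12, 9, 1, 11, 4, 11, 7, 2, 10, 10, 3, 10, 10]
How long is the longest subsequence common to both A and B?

5

A longest common subsequence is 1, 11, 11, 10, 10 (length 5); the LCS DP confirms no longer common subsequence exists.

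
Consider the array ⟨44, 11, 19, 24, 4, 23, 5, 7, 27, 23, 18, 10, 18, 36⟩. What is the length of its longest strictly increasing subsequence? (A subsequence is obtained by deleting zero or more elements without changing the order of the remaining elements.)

6

One longest increasing subsequence is 4, 5, 7, 10, 18, 36 (positions 5,7,8,12,13,14), of length 6; no longer one exists.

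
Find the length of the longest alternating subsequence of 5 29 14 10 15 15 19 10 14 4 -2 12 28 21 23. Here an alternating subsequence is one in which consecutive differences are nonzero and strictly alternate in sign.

A longest alternating subsequence is 5, 29, 14, 15, 10, 14, 4, 28, 21, 23 (positions 1,2,3,5,8,9,10,13,14,15); its 9 consecutive differences strictly alternate in sign, and length 10 is optimal.

10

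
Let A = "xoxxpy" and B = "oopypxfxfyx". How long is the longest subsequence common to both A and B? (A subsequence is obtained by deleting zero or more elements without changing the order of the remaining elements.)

A longest common subsequence is oxxy (length 4); the LCS DP confirms no longer common subsequence exists.

4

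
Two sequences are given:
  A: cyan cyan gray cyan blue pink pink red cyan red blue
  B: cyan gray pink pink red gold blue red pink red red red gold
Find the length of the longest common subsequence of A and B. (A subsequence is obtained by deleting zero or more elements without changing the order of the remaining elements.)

A longest common subsequence is cyan, gray, blue, pink, red, red (length 6); the LCS DP confirms no longer common subsequence exists.

6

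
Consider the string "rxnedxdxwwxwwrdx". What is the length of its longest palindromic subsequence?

Using dp[i][j] = 2 + dp[i+1][j−1] if the ends match, else max(dp[i+1][j], dp[i][j−1]):
dp[1][16] = 9. A witness is xdwwxwwdx at positions 2,5,9,10,11,12,13,15,16.

9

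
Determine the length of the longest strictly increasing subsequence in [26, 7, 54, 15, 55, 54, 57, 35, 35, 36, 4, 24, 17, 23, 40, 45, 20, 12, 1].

Let dp[i] be the longest increasing subsequence ending at position i. Then dp = [1, 1, 2, 2, 3, 3, 4, 3, 3, 4, 1, 3, 3, 4, 5, 6, 4, 2, 1].
The maximum is 6; one witness is 7, 15, 35, 36, 40, 45 at positions 2,4,8,10,15,16.

6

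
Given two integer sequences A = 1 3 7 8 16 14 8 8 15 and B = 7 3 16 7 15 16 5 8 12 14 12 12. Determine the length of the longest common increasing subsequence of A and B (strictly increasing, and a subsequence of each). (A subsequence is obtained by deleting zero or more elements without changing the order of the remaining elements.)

A longest common strictly increasing subsequence is 3, 7, 8, 14 (length 4); it appears in order in both A and B, and no longer such subsequence exists.

4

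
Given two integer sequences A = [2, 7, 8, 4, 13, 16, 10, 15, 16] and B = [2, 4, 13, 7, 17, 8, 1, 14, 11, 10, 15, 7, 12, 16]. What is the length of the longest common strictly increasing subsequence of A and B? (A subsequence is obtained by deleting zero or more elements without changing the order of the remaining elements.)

6

A longest common strictly increasing subsequence is 2, 7, 8, 10, 15, 16 (length 6); it appears in order in both A and B, and no longer such subsequence exists.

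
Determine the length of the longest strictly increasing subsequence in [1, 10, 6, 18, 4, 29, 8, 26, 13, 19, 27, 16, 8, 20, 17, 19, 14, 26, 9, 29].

9

One longest increasing subsequence is 1, 6, 8, 13, 16, 17, 19, 26, 29 (positions 1,3,7,9,12,15,16,18,20), of length 9; no longer one exists.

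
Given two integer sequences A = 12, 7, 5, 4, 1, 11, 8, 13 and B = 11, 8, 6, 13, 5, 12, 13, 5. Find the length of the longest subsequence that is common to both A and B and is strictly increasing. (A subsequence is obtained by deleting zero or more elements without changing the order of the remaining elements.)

2

For each value that appears in both, track the longest common increasing run ending there.
The best achievable length is 2; one witness is 11, 13 (A-positions 6,8, B-positions 1,4).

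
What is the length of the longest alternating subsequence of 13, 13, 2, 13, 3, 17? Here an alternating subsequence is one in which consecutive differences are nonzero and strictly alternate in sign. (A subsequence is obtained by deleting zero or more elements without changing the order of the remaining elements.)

5

Track the best alternating length ending on an up-step vs a down-step at each position: up/down = 1/1, 1/1, 1/2, 3/1, 3/4, 5/1.
The maximum over both is 5; one such subsequence is 13, 2, 13, 3, 17.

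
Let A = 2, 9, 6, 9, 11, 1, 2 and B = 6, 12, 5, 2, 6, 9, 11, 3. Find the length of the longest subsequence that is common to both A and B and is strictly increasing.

For each value that appears in both, track the longest common increasing run ending there.
The best achievable length is 4; one witness is 2, 6, 9, 11 (A-positions 1,3,4,5, B-positions 4,5,6,7).

4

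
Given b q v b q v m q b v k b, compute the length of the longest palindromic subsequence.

9

One longest palindromic subsequence is bvbqmqbvb (positions 1,3,4,5,7,8,9,10,12); it reads the same forward and backward, and the interval DP gives dp[1][12] = 9.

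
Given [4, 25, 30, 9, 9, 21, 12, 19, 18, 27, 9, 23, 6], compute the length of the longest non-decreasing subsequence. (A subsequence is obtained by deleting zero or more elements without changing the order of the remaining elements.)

6

One longest non-decreasing subsequence is 4, 9, 9, 12, 19, 27 (positions 1,4,5,7,8,10), of length 6; no longer one exists.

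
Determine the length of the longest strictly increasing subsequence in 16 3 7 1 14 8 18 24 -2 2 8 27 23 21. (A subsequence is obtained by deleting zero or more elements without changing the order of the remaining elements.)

6

Scanning left to right, the best length ending at each element is: 16→1, 3→1, 7→2, 1→1, 14→3, 8→3, 18→4, 24→5, -2→1, 2→2, 8→3, 27→6, 23→5, 21→5.
So the longest increasing subsequence has length 6, e.g. 3, 7, 14, 18, 24, 27.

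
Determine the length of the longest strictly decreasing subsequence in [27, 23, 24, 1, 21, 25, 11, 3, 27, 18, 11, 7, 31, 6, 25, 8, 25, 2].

Scanning left to right, the best length ending at each element is: 27→1, 23→2, 24→2, 1→3, 21→3, 25→2, 11→4, 3→5, 27→1, 18→4, 11→5, 7→6, 31→1, 6→7, 25→2, 8→6, 25→2, 2→8.
So the longest decreasing subsequence has length 8, e.g. 27, 23, 21, 18, 11, 7, 6, 2.

8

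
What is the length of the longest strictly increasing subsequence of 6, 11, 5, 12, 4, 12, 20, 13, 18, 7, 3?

5

Let dp[i] be the longest increasing subsequence ending at position i. Then dp = [1, 2, 1, 3, 1, 3, 4, 4, 5, 2, 1].
The maximum is 5; one witness is 6, 11, 12, 13, 18 at positions 1,2,4,8,9.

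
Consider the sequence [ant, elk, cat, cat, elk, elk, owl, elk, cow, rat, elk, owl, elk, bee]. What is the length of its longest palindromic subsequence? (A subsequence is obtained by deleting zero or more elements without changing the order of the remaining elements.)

7

One longest palindromic subsequence is elk owl elk rat elk owl elk (positions 6,7,8,10,11,12,13); it reads the same forward and backward, and the interval DP gives dp[1][14] = 7.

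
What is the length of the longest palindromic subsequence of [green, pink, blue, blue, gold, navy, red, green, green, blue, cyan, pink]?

6

One longest palindromic subsequence is pink blue green green blue pink (positions 2,4,8,9,10,12); it reads the same forward and backward, and the interval DP gives dp[1][12] = 6.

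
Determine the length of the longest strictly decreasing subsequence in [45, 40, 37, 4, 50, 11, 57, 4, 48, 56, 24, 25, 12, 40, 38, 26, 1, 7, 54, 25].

Scanning left to right, the best length ending at each element is: 45→1, 40→2, 37→3, 4→4, 50→1, 11→4, 57→1, 4→5, 48→2, 56→2, 24→4, 25→4, 12→5, 40→3, 38→4, 26→5, 1→6, 7→6, 54→3, 25→6.
So the longest decreasing subsequence has length 6, e.g. 45, 40, 37, 11, 4, 1.

6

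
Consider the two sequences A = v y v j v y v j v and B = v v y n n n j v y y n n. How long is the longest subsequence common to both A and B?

A longest common subsequence is vyjvy (length 5); the LCS DP confirms no longer common subsequence exists.

5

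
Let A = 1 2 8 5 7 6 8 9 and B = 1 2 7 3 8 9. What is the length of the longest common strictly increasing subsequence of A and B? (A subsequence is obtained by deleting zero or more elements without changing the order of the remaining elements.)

5

A longest common strictly increasing subsequence is 1, 2, 7, 8, 9 (length 5); it appears in order in both A and B, and no longer such subsequence exists.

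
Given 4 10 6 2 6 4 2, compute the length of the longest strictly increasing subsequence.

Let dp[i] be the longest increasing subsequence ending at position i. Then dp = [1, 2, 2, 1, 2, 2, 1].
The maximum is 2; one witness is 4, 10 at positions 1,2.

2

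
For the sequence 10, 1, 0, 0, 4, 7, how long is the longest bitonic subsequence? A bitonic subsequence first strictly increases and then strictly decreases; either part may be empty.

One longest bitonic subsequence is 10, 1, 0 (positions 1,2,4): it rises to 10 then falls. Length 3 is optimal.

3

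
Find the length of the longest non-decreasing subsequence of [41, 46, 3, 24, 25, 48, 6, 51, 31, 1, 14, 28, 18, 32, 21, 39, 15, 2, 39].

7

Scanning left to right, the best length ending at each element is: 41→1, 46→2, 3→1, 24→2, 25→3, 48→4, 6→2, 51→5, 31→4, 1→1, 14→3, 28→4, 18→4, 32→5, 21→5, 39→6, 15→4, 2→2, 39→7.
So the longest non-decreasing subsequence has length 7, e.g. 3, 24, 25, 31, 32, 39, 39.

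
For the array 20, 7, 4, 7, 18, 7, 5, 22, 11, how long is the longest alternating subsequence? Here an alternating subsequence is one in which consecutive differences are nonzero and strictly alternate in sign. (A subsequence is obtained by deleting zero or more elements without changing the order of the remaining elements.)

6

A longest alternating subsequence is 20, 7, 18, 7, 22, 11 (positions 1,2,5,6,8,9); its 5 consecutive differences strictly alternate in sign, and length 6 is optimal.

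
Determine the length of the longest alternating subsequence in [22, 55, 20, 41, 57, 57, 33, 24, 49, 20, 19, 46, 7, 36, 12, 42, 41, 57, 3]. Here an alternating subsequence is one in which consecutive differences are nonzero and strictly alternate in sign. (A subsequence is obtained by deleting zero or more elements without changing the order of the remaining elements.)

A longest alternating subsequence is 22, 55, 20, 41, 33, 49, 20, 46, 7, 36, 12, 42, 41, 57, 3 (positions 1,2,3,4,7,9,10,12,13,14,15,16,17,18,19); its 14 consecutive differences strictly alternate in sign, and length 15 is optimal.

15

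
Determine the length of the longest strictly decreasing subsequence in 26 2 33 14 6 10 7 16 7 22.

One longest decreasing subsequence is 26, 14, 10, 7 (positions 1,4,6,7), of length 4; no longer one exists.

4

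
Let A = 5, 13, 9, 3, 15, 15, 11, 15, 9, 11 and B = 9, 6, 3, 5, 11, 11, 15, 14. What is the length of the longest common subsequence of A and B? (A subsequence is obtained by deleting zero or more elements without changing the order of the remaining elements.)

4

Backtracking the LCS table gives one alignment: 9 (A3,B1) → 3 (A4,B3) → 11 (A7,B6) → 15 (A8,B7).
So the longest common subsequence has length 4.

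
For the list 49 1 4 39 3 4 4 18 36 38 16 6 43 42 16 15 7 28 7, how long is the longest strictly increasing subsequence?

One longest increasing subsequence is 1, 3, 4, 18, 36, 38, 43 (positions 2,5,6,8,9,10,13), of length 7; no longer one exists.

7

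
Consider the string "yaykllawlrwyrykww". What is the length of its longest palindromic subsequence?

One longest palindromic subsequence is wwyryww (positions 8,11,12,13,14,16,17); it reads the same forward and backward, and the interval DP gives dp[1][17] = 7.

7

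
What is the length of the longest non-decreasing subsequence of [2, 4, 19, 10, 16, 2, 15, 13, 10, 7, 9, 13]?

5

Let dp[i] be the longest non-decreasing subsequence ending at position i. Then dp = [1, 2, 3, 3, 4, 2, 4, 4, 4, 3, 4, 5].
The maximum is 5; one witness is 2, 4, 10, 13, 13 at positions 1,2,4,8,12.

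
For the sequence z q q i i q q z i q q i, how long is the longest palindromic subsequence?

One longest palindromic subsequence is qqiqqiqq (positions 2,3,4,6,7,9,10,11); it reads the same forward and backward, and the interval DP gives dp[1][12] = 8.

8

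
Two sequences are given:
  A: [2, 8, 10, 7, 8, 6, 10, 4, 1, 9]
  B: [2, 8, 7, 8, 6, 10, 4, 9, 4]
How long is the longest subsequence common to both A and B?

8

A longest common subsequence is 2, 8, 7, 8, 6, 10, 4, 9 (length 8); the LCS DP confirms no longer common subsequence exists.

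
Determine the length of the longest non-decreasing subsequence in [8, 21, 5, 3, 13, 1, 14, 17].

One longest non-decreasing subsequence is 8, 13, 14, 17 (positions 1,5,7,8), of length 4; no longer one exists.

4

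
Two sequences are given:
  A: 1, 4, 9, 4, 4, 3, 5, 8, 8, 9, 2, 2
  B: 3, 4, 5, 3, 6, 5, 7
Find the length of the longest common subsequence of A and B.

Backtracking the LCS table gives one alignment: 4 (A2,B2) → 3 (A6,B4) → 5 (A7,B6).
So the longest common subsequence has length 3.

3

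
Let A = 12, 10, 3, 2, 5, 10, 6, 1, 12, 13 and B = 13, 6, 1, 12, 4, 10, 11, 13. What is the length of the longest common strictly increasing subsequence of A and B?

For each value that appears in both, track the longest common increasing run ending there.
The best achievable length is 3; one witness is 6, 12, 13 (A-positions 7,9,10, B-positions 2,4,8).

3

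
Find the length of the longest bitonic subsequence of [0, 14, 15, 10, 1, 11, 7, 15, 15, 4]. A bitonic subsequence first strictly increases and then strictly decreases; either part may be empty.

One longest bitonic subsequence is 0, 14, 15, 11, 7, 4 (positions 1,2,3,6,7,10): it rises to 15 then falls. Length 6 is optimal.

6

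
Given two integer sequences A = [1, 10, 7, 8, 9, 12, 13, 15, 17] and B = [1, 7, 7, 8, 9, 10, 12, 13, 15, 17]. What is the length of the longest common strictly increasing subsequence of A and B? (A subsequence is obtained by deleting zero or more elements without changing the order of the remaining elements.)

8

For each value that appears in both, track the longest common increasing run ending there.
The best achievable length is 8; one witness is 1, 7, 8, 9, 12, 13, 15, 17 (A-positions 1,3,4,5,6,7,8,9, B-positions 1,2,4,5,7,8,9,10).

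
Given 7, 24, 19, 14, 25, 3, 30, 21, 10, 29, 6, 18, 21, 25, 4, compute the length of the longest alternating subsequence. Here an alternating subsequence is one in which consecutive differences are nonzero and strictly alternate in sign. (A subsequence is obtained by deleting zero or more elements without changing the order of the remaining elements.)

A longest alternating subsequence is 7, 24, 19, 25, 3, 30, 21, 29, 6, 18, 4 (positions 1,2,3,5,6,7,8,10,11,12,15); its 10 consecutive differences strictly alternate in sign, and length 11 is optimal.

11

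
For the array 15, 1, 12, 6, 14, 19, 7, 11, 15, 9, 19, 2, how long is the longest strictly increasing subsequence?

Let dp[i] be the longest increasing subsequence ending at position i. Then dp = [1, 1, 2, 2, 3, 4, 3, 4, 5, 4, 6, 2].
The maximum is 6; one witness is 1, 6, 7, 11, 15, 19 at positions 2,4,7,8,9,11.

6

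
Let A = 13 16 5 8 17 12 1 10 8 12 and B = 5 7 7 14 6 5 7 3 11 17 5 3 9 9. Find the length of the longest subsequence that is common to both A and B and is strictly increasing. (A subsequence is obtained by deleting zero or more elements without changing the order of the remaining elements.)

2

A longest common strictly increasing subsequence is 5, 17 (length 2); it appears in order in both A and B, and no longer such subsequence exists.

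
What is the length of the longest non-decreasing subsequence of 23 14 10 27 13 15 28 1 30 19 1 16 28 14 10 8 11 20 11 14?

One longest non-decreasing subsequence is 1, 1, 10, 11, 11, 14 (positions 8,11,15,17,19,20), of length 6; no longer one exists.

6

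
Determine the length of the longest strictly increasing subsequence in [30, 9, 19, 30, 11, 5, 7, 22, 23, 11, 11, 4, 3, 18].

Scanning left to right, the best length ending at each element is: 30→1, 9→1, 19→2, 30→3, 11→2, 5→1, 7→2, 22→3, 23→4, 11→3, 11→3, 4→1, 3→1, 18→4.
So the longest increasing subsequence has length 4, e.g. 9, 19, 22, 23.

4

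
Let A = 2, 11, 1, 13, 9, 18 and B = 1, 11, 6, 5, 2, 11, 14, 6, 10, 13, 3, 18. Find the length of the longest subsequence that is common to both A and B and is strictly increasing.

For each value that appears in both, track the longest common increasing run ending there.
The best achievable length is 4; one witness is 2, 11, 13, 18 (A-positions 1,2,4,6, B-positions 5,6,10,12).

4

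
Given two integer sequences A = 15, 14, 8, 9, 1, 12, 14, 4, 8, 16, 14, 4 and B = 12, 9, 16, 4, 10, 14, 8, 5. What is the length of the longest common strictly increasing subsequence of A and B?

For each value that appears in both, track the longest common increasing run ending there.
The best achievable length is 2; one witness is 12, 16 (A-positions 6,10, B-positions 1,3).

2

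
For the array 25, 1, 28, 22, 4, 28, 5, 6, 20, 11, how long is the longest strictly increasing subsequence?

Let dp[i] be the longest increasing subsequence ending at position i. Then dp = [1, 1, 2, 2, 2, 3, 3, 4, 5, 5].
The maximum is 5; one witness is 1, 4, 5, 6, 20 at positions 2,5,7,8,9.

5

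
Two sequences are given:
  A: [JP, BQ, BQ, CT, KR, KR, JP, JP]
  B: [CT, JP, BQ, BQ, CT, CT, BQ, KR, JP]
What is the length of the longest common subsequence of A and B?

6

Backtracking the LCS table gives one alignment: JP (A1,B2) → BQ (A2,B3) → BQ (A3,B4) → CT (A4,B6) → KR (A6,B8) → JP (A8,B9).
So the longest common subsequence has length 6.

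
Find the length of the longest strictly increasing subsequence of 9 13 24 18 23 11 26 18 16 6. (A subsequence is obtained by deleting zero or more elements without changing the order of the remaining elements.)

One longest increasing subsequence is 9, 13, 18, 23, 26 (positions 1,2,4,5,7), of length 5; no longer one exists.

5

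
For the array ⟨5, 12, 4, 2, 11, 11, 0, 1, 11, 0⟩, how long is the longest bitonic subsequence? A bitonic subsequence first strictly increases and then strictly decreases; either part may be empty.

6

Let inc[i] be the LIS ending at i and dec[i] the longest strictly decreasing subsequence starting at i. inc = [1, 2, 1, 1, 2, 2, 1, 2, 3, 1], dec = [5, 5, 4, 3, 3, 3, 1, 2, 2, 1].
max_i inc[i]+dec[i]−1 = 6, with one witness 5, 12, 4, 2, 1, 0.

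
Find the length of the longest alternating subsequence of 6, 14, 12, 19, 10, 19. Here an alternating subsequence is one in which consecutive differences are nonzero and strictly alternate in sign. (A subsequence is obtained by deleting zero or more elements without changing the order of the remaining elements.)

Track the best alternating length ending on an up-step vs a down-step at each position: up/down = 1/1, 2/1, 2/3, 4/1, 2/5, 6/1.
The maximum over both is 6; one such subsequence is 6, 14, 12, 19, 10, 19.

6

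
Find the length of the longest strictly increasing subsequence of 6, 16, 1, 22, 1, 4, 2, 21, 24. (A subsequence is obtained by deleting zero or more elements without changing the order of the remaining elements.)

4

Let dp[i] be the longest increasing subsequence ending at position i. Then dp = [1, 2, 1, 3, 1, 2, 2, 3, 4].
The maximum is 4; one witness is 6, 16, 22, 24 at positions 1,2,4,9.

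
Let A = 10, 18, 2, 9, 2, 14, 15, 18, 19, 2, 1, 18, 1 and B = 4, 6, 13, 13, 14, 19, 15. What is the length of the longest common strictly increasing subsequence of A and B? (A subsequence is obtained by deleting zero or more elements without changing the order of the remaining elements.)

A longest common strictly increasing subsequence is 14, 19 (length 2); it appears in order in both A and B, and no longer such subsequence exists.

2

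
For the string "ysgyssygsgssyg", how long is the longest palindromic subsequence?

11

Using dp[i][j] = 2 + dp[i+1][j−1] if the ends match, else max(dp[i+1][j], dp[i][j−1]):
dp[1][14] = 11. A witness is gyssgsgssyg at positions 3,4,5,6,8,9,10,11,12,13,14.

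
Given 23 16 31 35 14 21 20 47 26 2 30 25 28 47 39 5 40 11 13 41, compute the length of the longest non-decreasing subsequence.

Scanning left to right, the best length ending at each element is: 23→1, 16→1, 31→2, 35→3, 14→1, 21→2, 20→2, 47→4, 26→3, 2→1, 30→4, 25→3, 28→4, 47→5, 39→5, 5→2, 40→6, 11→3, 13→4, 41→7.
So the longest non-decreasing subsequence has length 7, e.g. 16, 21, 26, 30, 39, 40, 41.

7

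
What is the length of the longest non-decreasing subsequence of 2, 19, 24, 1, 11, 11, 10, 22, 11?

One longest non-decreasing subsequence is 2, 11, 11, 22 (positions 1,5,6,8), of length 4; no longer one exists.

4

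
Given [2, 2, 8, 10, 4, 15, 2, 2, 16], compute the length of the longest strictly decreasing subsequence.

Let dp[i] be the longest decreasing subsequence ending at position i. Then dp = [1, 1, 1, 1, 2, 1, 3, 3, 1].
The maximum is 3; one witness is 8, 4, 2 at positions 3,5,7.

3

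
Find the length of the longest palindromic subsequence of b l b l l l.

4

One longest palindromic subsequence is llll (positions 2,4,5,6); it reads the same forward and backward, and the interval DP gives dp[1][6] = 4.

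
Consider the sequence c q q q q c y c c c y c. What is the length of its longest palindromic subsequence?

7

One longest palindromic subsequence is cycccyc (positions 1,7,8,9,10,11,12); it reads the same forward and backward, and the interval DP gives dp[1][12] = 7.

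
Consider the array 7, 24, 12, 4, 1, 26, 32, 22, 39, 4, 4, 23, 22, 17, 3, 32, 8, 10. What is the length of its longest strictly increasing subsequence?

5

Let dp[i] be the longest increasing subsequence ending at position i. Then dp = [1, 2, 2, 1, 1, 3, 4, 3, 5, 2, 2, 4, 3, 3, 2, 5, 3, 4].
The maximum is 5; one witness is 7, 24, 26, 32, 39 at positions 1,2,6,7,9.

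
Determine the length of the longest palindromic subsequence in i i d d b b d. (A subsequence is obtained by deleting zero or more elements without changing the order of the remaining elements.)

4

Using dp[i][j] = 2 + dp[i+1][j−1] if the ends match, else max(dp[i+1][j], dp[i][j−1]):
dp[1][7] = 4. A witness is dbbd at positions 3,5,6,7.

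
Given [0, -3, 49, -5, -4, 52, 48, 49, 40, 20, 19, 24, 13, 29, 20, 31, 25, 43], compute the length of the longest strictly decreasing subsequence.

Scanning left to right, the best length ending at each element is: 0→1, -3→2, 49→1, -5→3, -4→3, 52→1, 48→2, 49→2, 40→3, 20→4, 19→5, 24→4, 13→6, 29→4, 20→5, 31→4, 25→5, 43→3.
So the longest decreasing subsequence has length 6, e.g. 49, 48, 40, 20, 19, 13.

6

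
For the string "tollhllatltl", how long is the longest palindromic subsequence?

7

Using dp[i][j] = 2 + dp[i+1][j−1] if the ends match, else max(dp[i+1][j], dp[i][j−1]):
dp[1][12] = 7. A witness is tlllllt at positions 1,3,4,6,7,10,11.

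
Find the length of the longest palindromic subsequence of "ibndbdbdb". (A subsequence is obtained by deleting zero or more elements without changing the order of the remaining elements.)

One longest palindromic subsequence is bdbdbdb (positions 2,4,5,6,7,8,9); it reads the same forward and backward, and the interval DP gives dp[1][9] = 7.

7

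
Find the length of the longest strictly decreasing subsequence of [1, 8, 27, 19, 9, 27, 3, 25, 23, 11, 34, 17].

One longest decreasing subsequence is 27, 19, 9, 3 (positions 3,4,5,7), of length 4; no longer one exists.

4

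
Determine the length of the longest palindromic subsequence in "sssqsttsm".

Using dp[i][j] = 2 + dp[i+1][j−1] if the ends match, else max(dp[i+1][j], dp[i][j−1]):
dp[1][9] = 5. A witness is ssqss at positions 2,3,4,5,8.

5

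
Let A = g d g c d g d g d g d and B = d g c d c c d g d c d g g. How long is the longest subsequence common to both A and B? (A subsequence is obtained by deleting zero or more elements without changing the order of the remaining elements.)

Backtracking the LCS table gives one alignment: g (A1,B2) → d (A2,B4) → c (A4,B6) → d (A5,B7) → g (A6,B8) → d (A7,B11) → g (A8,B12) → g (A10,B13).
So the longest common subsequence has length 8.

8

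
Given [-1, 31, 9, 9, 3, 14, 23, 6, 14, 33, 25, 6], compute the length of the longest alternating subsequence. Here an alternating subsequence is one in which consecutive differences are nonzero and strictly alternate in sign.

Track the best alternating length ending on an up-step vs a down-step at each position: up/down = 1/1, 2/1, 2/3, 2/3, 2/3, 4/3, 4/3, 4/5, 6/5, 6/1, 6/7, 4/7.
The maximum over both is 7; one such subsequence is -1, 31, 9, 14, 6, 33, 25.

7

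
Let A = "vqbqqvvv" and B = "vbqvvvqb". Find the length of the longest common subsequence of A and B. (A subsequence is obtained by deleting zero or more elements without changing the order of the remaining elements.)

6

A longest common subsequence is vbqvvv (length 6); the LCS DP confirms no longer common subsequence exists.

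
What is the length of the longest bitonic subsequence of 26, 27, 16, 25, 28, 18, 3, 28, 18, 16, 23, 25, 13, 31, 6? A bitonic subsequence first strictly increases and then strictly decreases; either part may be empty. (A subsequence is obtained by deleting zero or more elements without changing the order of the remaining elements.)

One longest bitonic subsequence is 26, 27, 25, 18, 16, 13, 6 (positions 1,2,4,9,10,13,15): it rises to 27 then falls. Length 7 is optimal.

7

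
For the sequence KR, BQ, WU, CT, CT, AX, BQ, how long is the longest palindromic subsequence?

4

One longest palindromic subsequence is BQ CT CT BQ (positions 2,4,5,7); it reads the same forward and backward, and the interval DP gives dp[1][7] = 4.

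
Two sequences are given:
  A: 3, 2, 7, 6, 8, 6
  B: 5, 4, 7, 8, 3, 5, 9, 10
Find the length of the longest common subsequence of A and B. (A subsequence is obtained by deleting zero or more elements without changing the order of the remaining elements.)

A longest common subsequence is 7, 8 (length 2); the LCS DP confirms no longer common subsequence exists.

2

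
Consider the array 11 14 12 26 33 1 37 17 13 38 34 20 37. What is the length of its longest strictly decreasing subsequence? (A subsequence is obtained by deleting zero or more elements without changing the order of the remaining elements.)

Let dp[i] be the longest decreasing subsequence ending at position i. Then dp = [1, 1, 2, 1, 1, 3, 1, 2, 3, 1, 2, 3, 2].
The maximum is 3; one witness is 14, 12, 1 at positions 2,3,6.

3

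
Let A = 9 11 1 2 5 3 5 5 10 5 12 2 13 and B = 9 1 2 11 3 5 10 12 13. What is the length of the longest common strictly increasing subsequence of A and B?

7

For each value that appears in both, track the longest common increasing run ending there.
The best achievable length is 7; one witness is 1, 2, 3, 5, 10, 12, 13 (A-positions 3,4,6,7,9,11,13, B-positions 2,3,5,6,7,8,9).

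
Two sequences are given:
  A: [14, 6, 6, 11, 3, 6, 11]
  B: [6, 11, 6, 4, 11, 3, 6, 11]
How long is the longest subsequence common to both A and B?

6

A longest common subsequence is 6, 6, 11, 3, 6, 11 (length 6); the LCS DP confirms no longer common subsequence exists.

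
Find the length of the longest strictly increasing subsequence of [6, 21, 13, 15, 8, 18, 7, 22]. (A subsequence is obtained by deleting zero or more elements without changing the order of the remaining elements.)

5

Scanning left to right, the best length ending at each element is: 6→1, 21→2, 13→2, 15→3, 8→2, 18→4, 7→2, 22→5.
So the longest increasing subsequence has length 5, e.g. 6, 13, 15, 18, 22.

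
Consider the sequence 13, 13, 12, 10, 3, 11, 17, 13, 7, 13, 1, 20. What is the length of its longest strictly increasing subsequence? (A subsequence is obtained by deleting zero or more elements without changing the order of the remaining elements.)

4

One longest increasing subsequence is 10, 11, 17, 20 (positions 4,6,7,12), of length 4; no longer one exists.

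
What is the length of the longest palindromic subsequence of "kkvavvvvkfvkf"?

9

Using dp[i][j] = 2 + dp[i+1][j−1] if the ends match, else max(dp[i+1][j], dp[i][j−1]):
dp[1][13] = 9. A witness is kkvvvvvkk at positions 1,2,3,5,6,7,8,9,12.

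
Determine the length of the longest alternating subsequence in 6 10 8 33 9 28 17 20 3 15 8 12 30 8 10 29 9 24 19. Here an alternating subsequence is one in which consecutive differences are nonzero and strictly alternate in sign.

17

A longest alternating subsequence is 6, 10, 8, 33, 9, 28, 17, 20, 3, 15, 8, 12, 8, 10, 9, 24, 19 (positions 1,2,3,4,5,6,7,8,9,10,11,12,14,15,17,18,19); its 16 consecutive differences strictly alternate in sign, and length 17 is optimal.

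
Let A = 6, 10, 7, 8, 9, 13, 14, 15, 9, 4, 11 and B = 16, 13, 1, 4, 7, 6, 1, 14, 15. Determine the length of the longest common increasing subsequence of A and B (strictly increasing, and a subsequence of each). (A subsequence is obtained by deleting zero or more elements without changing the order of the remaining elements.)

3

A longest common strictly increasing subsequence is 13, 14, 15 (length 3); it appears in order in both A and B, and no longer such subsequence exists.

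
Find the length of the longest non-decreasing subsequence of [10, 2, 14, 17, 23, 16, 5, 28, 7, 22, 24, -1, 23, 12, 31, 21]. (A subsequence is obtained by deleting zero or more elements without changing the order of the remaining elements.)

Let dp[i] be the longest non-decreasing subsequence ending at position i. Then dp = [1, 1, 2, 3, 4, 3, 2, 5, 3, 4, 5, 1, 5, 4, 6, 5].
The maximum is 6; one witness is 10, 14, 17, 23, 28, 31 at positions 1,3,4,5,8,15.

6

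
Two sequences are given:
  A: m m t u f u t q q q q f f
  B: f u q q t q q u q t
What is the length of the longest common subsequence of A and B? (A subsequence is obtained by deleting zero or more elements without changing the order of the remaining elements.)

A longest common subsequence is futqqq (length 6); the LCS DP confirms no longer common subsequence exists.

6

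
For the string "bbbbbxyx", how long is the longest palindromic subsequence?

5

One longest palindromic subsequence is bbbbb (positions 1,2,3,4,5); it reads the same forward and backward, and the interval DP gives dp[1][8] = 5.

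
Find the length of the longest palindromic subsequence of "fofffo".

One longest palindromic subsequence is offfo (positions 2,3,4,5,6); it reads the same forward and backward, and the interval DP gives dp[1][6] = 5.

5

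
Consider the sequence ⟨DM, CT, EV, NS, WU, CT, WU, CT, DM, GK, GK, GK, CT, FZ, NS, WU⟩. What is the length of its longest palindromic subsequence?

7

One longest palindromic subsequence is WU CT GK GK GK CT WU (positions 5,8,10,11,12,13,16); it reads the same forward and backward, and the interval DP gives dp[1][16] = 7.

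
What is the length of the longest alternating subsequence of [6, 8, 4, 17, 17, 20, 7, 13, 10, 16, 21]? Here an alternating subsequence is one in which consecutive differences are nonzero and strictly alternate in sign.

A longest alternating subsequence is 6, 8, 4, 17, 7, 13, 10, 16 (positions 1,2,3,4,7,8,9,10); its 7 consecutive differences strictly alternate in sign, and length 8 is optimal.

8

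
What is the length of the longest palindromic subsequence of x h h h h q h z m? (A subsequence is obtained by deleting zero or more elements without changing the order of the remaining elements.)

5

Using dp[i][j] = 2 + dp[i+1][j−1] if the ends match, else max(dp[i+1][j], dp[i][j−1]):
dp[1][9] = 5. A witness is hhhhh at positions 2,3,4,5,7.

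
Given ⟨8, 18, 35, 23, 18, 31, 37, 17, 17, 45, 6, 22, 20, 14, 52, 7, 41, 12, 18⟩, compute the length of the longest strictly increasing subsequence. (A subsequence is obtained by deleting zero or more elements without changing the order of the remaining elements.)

7

One longest increasing subsequence is 8, 18, 23, 31, 37, 45, 52 (positions 1,2,4,6,7,10,15), of length 7; no longer one exists.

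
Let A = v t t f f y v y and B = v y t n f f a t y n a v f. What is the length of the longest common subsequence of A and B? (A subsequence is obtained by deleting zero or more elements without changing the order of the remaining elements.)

6

Backtracking the LCS table gives one alignment: v (A1,B1) → t (A2,B3) → f (A4,B5) → f (A5,B6) → y (A6,B9) → v (A7,B12).
So the longest common subsequence has length 6.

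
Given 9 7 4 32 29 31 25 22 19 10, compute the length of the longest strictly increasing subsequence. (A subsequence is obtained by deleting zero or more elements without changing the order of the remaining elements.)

3

Let dp[i] be the longest increasing subsequence ending at position i. Then dp = [1, 1, 1, 2, 2, 3, 2, 2, 2, 2].
The maximum is 3; one witness is 9, 29, 31 at positions 1,5,6.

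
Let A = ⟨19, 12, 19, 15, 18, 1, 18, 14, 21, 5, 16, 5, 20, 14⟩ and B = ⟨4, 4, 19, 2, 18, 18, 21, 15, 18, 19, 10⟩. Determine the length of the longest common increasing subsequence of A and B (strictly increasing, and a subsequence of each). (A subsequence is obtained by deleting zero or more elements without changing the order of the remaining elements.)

A longest common strictly increasing subsequence is 19, 21 (length 2); it appears in order in both A and B, and no longer such subsequence exists.

2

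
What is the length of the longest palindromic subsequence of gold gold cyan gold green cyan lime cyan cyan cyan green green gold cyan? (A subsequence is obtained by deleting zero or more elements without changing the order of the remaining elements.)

10

One longest palindromic subsequence is cyan gold green cyan cyan cyan cyan green gold cyan (positions 3,4,5,6,8,9,10,12,13,14); it reads the same forward and backward, and the interval DP gives dp[1][14] = 10.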